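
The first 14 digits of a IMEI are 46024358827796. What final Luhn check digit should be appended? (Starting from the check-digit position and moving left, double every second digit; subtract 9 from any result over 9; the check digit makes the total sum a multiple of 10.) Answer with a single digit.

1

Partial digits right→left: 6 9 7 7 2 8 8 5 3 4 2 0 6 4
Double every second digit counting from the check-digit position (so the 1st, 3rd, 5th, ... of the partial from the right).
  doubled (with −9 where >9): 3 5 4 7 6 4 3 → sum 32
  kept as-is: 9 7 8 5 4 0 4 → sum 37
Total = 32 + 37 = 69.
Check digit = (10 − (69 mod 10)) mod 10 = 1.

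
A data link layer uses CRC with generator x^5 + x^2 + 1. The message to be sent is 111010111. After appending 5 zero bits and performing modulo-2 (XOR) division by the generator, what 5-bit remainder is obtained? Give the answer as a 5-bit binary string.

Append 5 zeros: 11101011100000. Divide by 100101 (XOR where the leading bit is 1):
  pos 0: 111010 XOR 100101 = 011111
  pos 1: 111111 XOR 100101 = 011010
  pos 2: 110101 XOR 100101 = 010000
  pos 3: 100001 XOR 100101 = 000100
  pos 6: 100000 XOR 100101 = 000101
Remainder (last 5 bits) = 10100. This is the CRC / FCS.

10100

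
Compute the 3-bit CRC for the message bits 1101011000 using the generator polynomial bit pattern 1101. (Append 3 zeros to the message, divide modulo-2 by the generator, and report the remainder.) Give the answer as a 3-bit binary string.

111

Append 3 zeros: 1101011000000. Divide by 1101 (XOR where the leading bit is 1):
  pos 0: 1101 XOR 1101 = 0000
  pos 5: 1100 XOR 1101 = 0001
  pos 8: 1000 XOR 1101 = 0101
  pos 9: 1010 XOR 1101 = 0111
Remainder (last 3 bits) = 111. This is the CRC / FCS.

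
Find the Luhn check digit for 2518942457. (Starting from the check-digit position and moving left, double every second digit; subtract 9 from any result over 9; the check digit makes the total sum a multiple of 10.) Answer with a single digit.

Partial digits right→left: 7 5 4 2 4 9 8 1 5 2
Double every second digit counting from the check-digit position (so the 1st, 3rd, 5th, ... of the partial from the right).
  doubled (with −9 where >9): 5 8 8 7 1 → sum 29
  kept as-is: 5 2 9 1 2 → sum 19
Total = 29 + 19 = 48.
Check digit = (10 − (48 mod 10)) mod 10 = 2.

2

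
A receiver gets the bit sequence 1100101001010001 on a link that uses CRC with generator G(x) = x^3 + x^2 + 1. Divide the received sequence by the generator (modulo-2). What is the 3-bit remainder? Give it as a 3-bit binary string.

000

Modulo-2 division of 1100101001010001 by 1101:
  pos 0: 1100 XOR 1101 = 0001
  pos 3: 1101 XOR 1101 = 0000
  pos 9: 1010 XOR 1101 = 0111
  pos 10: 1110 XOR 1101 = 0011
  pos 12: 1101 XOR 1101 = 0000
Remainder = 000 (zero — the frame passes the CRC check).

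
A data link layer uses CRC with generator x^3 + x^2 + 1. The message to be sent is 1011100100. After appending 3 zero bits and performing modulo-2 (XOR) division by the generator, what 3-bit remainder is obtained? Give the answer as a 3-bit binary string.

011

Append 3 zeros: 1011100100000. Divide by 1101 (XOR where the leading bit is 1):
  pos 0: 1011 XOR 1101 = 0110
  pos 1: 1101 XOR 1101 = 0000
  pos 7: 1000 XOR 1101 = 0101
  pos 8: 1010 XOR 1101 = 0111
  pos 9: 1110 XOR 1101 = 0011
Remainder (last 3 bits) = 011. This is the CRC / FCS.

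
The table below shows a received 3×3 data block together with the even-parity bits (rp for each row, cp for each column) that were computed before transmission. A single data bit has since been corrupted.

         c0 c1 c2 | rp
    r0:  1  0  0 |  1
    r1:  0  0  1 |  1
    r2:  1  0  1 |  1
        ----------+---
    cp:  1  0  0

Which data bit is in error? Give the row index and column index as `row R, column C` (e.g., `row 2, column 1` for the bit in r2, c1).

row 2, column 0

Recompute each row's even parity and compare to rp:
  r0: data parity 1, sent rp 1 → ok
  r1: data parity 1, sent rp 1 → ok
  r2: data parity 0, sent rp 1 → mismatch
Recompute each column's even parity and compare to cp:
  c0: data parity 0, sent cp 1 → mismatch
  c1: data parity 0, sent cp 0 → ok
  c2: data parity 0, sent cp 0 → ok
Exactly one row (r2) and one column (c0) fail → the flipped bit is at their intersection.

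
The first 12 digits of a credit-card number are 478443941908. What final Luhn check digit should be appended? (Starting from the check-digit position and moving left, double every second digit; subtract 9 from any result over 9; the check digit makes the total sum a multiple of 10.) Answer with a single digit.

Partial digits right→left: 8 0 9 1 4 9 3 4 4 8 7 4
Double every second digit counting from the check-digit position (so the 1st, 3rd, 5th, ... of the partial from the right).
  doubled (with −9 where >9): 7 9 8 6 8 5 → sum 43
  kept as-is: 0 1 9 4 8 4 → sum 26
Total = 43 + 26 = 69.
Check digit = (10 − (69 mod 10)) mod 10 = 1.

1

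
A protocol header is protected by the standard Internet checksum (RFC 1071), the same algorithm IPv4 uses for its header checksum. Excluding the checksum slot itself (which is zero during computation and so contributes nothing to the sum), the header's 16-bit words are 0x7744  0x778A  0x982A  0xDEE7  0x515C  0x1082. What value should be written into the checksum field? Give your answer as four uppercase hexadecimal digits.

One's-complement addition (fold any carry out of bit 15 back into bit 0):
  0x7744 + 0x778A = 0x0EECE
  0xEECE + 0x982A = 0x186F8 → wrap carry → 0x86F9
  0x86F9 + 0xDEE7 = 0x165E0 → wrap carry → 0x65E1
  0x65E1 + 0x515C = 0x0B73D
  0xB73D + 0x1082 = 0x0C7BF
One's-complement sum = 0xC7BF.
Checksum = ~0xC7BF & 0xFFFF = 0x3840.

3840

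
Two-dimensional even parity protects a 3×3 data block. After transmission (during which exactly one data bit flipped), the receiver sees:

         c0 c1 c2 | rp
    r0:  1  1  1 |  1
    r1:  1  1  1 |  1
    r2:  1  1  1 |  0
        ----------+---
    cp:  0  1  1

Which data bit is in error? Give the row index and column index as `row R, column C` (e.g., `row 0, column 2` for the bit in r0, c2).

row 2, column 0

Recompute each row's even parity and compare to rp:
  r0: data parity 1, sent rp 1 → ok
  r1: data parity 1, sent rp 1 → ok
  r2: data parity 1, sent rp 0 → mismatch
Recompute each column's even parity and compare to cp:
  c0: data parity 1, sent cp 0 → mismatch
  c1: data parity 1, sent cp 1 → ok
  c2: data parity 1, sent cp 1 → ok
Exactly one row (r2) and one column (c0) fail → the flipped bit is at their intersection.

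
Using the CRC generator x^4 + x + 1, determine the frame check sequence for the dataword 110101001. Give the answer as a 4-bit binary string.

Append 4 zeros: 1101010010000. Divide by 10011 (XOR where the leading bit is 1):
  pos 0: 11010 XOR 10011 = 01001
  pos 1: 10011 XOR 10011 = 00000
  pos 8: 10000 XOR 10011 = 00011
Remainder (last 4 bits) = 0011. This is the CRC / FCS.

0011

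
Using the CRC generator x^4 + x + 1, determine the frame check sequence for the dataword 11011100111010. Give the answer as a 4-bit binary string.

Append 4 zeros: 110111001110100000. Divide by 10011 (XOR where the leading bit is 1):
  pos 0: 11011 XOR 10011 = 01000
  pos 1: 10001 XOR 10011 = 00010
  pos 4: 10001 XOR 10011 = 00010
  pos 7: 10110 XOR 10011 = 00101
  pos 9: 10110 XOR 10011 = 00101
  pos 11: 10100 XOR 10011 = 00111
  pos 13: 11100 XOR 10011 = 01111
Remainder (last 4 bits) = 1111. This is the CRC / FCS.

1111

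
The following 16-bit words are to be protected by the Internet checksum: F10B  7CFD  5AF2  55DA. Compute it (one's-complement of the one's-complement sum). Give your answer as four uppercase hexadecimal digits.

One's-complement addition (fold any carry out of bit 15 back into bit 0):
  0xF10B + 0x7CFD = 0x16E08 → wrap carry → 0x6E09
  0x6E09 + 0x5AF2 = 0x0C8FB
  0xC8FB + 0x55DA = 0x11ED5 → wrap carry → 0x1ED6
One's-complement sum = 0x1ED6.
Checksum = ~0x1ED6 & 0xFFFF = 0xE129.

E129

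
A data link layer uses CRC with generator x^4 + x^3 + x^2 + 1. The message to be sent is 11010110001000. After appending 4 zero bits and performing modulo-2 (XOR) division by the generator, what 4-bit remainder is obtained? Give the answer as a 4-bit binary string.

0110

Append 4 zeros: 110101100010000000. Divide by 11101 (XOR where the leading bit is 1):
  pos 0: 11010 XOR 11101 = 00111
  pos 2: 11111 XOR 11101 = 00010
  pos 5: 10000 XOR 11101 = 01101
  pos 6: 11011 XOR 11101 = 00110
  pos 8: 11000 XOR 11101 = 00101
  pos 10: 10100 XOR 11101 = 01001
  pos 11: 10010 XOR 11101 = 01111
  pos 12: 11110 XOR 11101 = 00011
Remainder (last 4 bits) = 0110. This is the CRC / FCS.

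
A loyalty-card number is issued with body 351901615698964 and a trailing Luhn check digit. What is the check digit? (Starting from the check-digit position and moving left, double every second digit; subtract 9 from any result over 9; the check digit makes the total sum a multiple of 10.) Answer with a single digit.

Partial digits right→left: 4 6 9 8 9 6 5 1 6 1 0 9 1 5 3
Double every second digit counting from the check-digit position (so the 1st, 3rd, 5th, ... of the partial from the right).
  doubled (with −9 where >9): 8 9 9 1 3 0 2 6 → sum 38
  kept as-is: 6 8 6 1 1 9 5 → sum 36
Total = 38 + 36 = 74.
Check digit = (10 − (74 mod 10)) mod 10 = 6.

6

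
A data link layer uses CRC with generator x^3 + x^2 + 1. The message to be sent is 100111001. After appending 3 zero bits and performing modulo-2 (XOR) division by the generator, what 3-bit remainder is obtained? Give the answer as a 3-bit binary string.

Append 3 zeros: 100111001000. Divide by 1101 (XOR where the leading bit is 1):
  pos 0: 1001 XOR 1101 = 0100
  pos 1: 1001 XOR 1101 = 0100
  pos 2: 1001 XOR 1101 = 0100
  pos 3: 1000 XOR 1101 = 0101
  pos 4: 1010 XOR 1101 = 0111
  pos 5: 1111 XOR 1101 = 0010
  pos 7: 1000 XOR 1101 = 0101
  pos 8: 1010 XOR 1101 = 0111
Remainder (last 3 bits) = 111. This is the CRC / FCS.

111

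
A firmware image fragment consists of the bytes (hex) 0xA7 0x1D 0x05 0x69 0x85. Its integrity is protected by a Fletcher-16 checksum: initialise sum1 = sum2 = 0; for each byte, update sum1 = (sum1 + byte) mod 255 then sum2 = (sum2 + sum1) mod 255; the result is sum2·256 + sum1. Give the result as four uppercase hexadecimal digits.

Running sums (mod 255):
  after byte 0 (0xA7): sum1=167, sum2=167
  after byte 1 (0x1D): sum1=196, sum2=108
  after byte 2 (0x05): sum1=201, sum2=54
  after byte 3 (0x69): sum1=51, sum2=105
  after byte 4 (0x85): sum1=184, sum2=34
Checksum = sum2·256 + sum1 = 34·256 + 184 = 8888 = 0x22B8.

22B8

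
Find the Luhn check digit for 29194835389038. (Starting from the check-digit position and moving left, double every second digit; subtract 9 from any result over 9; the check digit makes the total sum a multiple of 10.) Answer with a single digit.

5

Partial digits right→left: 8 3 0 9 8 3 5 3 8 4 9 1 9 2
Double every second digit counting from the check-digit position (so the 1st, 3rd, 5th, ... of the partial from the right).
  doubled (with −9 where >9): 7 0 7 1 7 9 9 → sum 40
  kept as-is: 3 9 3 3 4 1 2 → sum 25
Total = 40 + 25 = 65.
Check digit = (10 − (65 mod 10)) mod 10 = 5.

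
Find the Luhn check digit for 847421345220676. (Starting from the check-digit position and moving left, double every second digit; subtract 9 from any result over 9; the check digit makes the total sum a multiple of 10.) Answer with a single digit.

5

Partial digits right→left: 6 7 6 0 2 2 5 4 3 1 2 4 7 4 8
Double every second digit counting from the check-digit position (so the 1st, 3rd, 5th, ... of the partial from the right).
  doubled (with −9 where >9): 3 3 4 1 6 4 5 7 → sum 33
  kept as-is: 7 0 2 4 1 4 4 → sum 22
Total = 33 + 22 = 55.
Check digit = (10 − (55 mod 10)) mod 10 = 5.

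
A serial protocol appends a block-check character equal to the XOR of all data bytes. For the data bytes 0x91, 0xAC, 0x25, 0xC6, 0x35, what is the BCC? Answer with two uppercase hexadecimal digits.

XOR the bytes together:
  start with 0x91
  0x91 ⊕ 0xAC = 0x3D
  0x3D ⊕ 0x25 = 0x18
  0x18 ⊕ 0xC6 = 0xDE
  0xDE ⊕ 0x35 = 0xEB

EB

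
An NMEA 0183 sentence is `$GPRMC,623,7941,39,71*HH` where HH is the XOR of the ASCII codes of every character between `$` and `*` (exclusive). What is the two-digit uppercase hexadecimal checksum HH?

XOR the ASCII codes of the payload characters:
  'G' = 0x47 → acc = 0x47
  'P' = 0x50 → acc = 0x17
  'R' = 0x52 → acc = 0x45
  'M' = 0x4D → acc = 0x08
  'C' = 0x43 → acc = 0x4B
  ',' = 0x2C → acc = 0x67
  '6' = 0x36 → acc = 0x51
  '2' = 0x32 → acc = 0x63
  '3' = 0x33 → acc = 0x50
  ',' = 0x2C → acc = 0x7C
  '7' = 0x37 → acc = 0x4B
  '9' = 0x39 → acc = 0x72
  '4' = 0x34 → acc = 0x46
  '1' = 0x31 → acc = 0x77
  ',' = 0x2C → acc = 0x5B
  '3' = 0x33 → acc = 0x68
  '9' = 0x39 → acc = 0x51
  ',' = 0x2C → acc = 0x7D
  '7' = 0x37 → acc = 0x4A
  '1' = 0x31 → acc = 0x7B
Checksum = 0x7B.

7B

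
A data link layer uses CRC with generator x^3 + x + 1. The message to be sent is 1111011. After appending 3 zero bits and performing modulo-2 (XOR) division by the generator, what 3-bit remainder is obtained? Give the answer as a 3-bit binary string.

Append 3 zeros: 1111011000. Divide by 1011 (XOR where the leading bit is 1):
  pos 0: 1111 XOR 1011 = 0100
  pos 1: 1000 XOR 1011 = 0011
  pos 3: 1111 XOR 1011 = 0100
  pos 4: 1000 XOR 1011 = 0011
  pos 6: 1100 XOR 1011 = 0111
Remainder (last 3 bits) = 111. This is the CRC / FCS.

111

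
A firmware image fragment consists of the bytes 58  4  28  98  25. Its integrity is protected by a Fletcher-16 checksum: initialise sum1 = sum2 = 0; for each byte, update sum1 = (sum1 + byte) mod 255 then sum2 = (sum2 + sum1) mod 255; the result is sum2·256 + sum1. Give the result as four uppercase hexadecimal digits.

65D5

Running sums (mod 255):
  after byte 0 (58): sum1=58, sum2=58
  after byte 1 (4): sum1=62, sum2=120
  after byte 2 (28): sum1=90, sum2=210
  after byte 3 (98): sum1=188, sum2=143
  after byte 4 (25): sum1=213, sum2=101
Checksum = sum2·256 + sum1 = 101·256 + 213 = 26069 = 0x65D5.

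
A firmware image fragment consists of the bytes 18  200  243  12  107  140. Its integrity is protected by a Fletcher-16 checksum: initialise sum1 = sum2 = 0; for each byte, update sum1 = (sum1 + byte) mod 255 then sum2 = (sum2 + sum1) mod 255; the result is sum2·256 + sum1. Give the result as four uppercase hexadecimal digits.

Running sums (mod 255):
  after byte 0 (18): sum1=18, sum2=18
  after byte 1 (200): sum1=218, sum2=236
  after byte 2 (243): sum1=206, sum2=187
  after byte 3 (12): sum1=218, sum2=150
  after byte 4 (107): sum1=70, sum2=220
  after byte 5 (140): sum1=210, sum2=175
Checksum = sum2·256 + sum1 = 175·256 + 210 = 45010 = 0xAFD2.

AFD2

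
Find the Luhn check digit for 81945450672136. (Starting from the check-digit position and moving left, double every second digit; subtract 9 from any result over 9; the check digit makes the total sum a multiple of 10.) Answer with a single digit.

4

Partial digits right→left: 6 3 1 2 7 6 0 5 4 5 4 9 1 8
Double every second digit counting from the check-digit position (so the 1st, 3rd, 5th, ... of the partial from the right).
  doubled (with −9 where >9): 3 2 5 0 8 8 2 → sum 28
  kept as-is: 3 2 6 5 5 9 8 → sum 38
Total = 28 + 38 = 66.
Check digit = (10 − (66 mod 10)) mod 10 = 4.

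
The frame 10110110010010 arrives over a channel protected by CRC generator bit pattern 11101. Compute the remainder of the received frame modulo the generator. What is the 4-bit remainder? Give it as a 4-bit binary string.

Modulo-2 division of 10110110010010 by 11101:
  pos 0: 10110 XOR 11101 = 01011
  pos 1: 10111 XOR 11101 = 01010
  pos 2: 10101 XOR 11101 = 01000
  pos 3: 10000 XOR 11101 = 01101
  pos 4: 11010 XOR 11101 = 00111
  pos 6: 11110 XOR 11101 = 00011
  pos 9: 11010 XOR 11101 = 00111
Remainder = 0111 (nonzero — an error is detected).

0111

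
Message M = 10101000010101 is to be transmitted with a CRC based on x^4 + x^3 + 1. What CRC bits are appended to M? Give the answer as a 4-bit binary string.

Append 4 zeros: 101010000101010000. Divide by 11001 (XOR where the leading bit is 1):
  pos 0: 10101 XOR 11001 = 01100
  pos 1: 11000 XOR 11001 = 00001
  pos 5: 10001 XOR 11001 = 01000
  pos 6: 10000 XOR 11001 = 01001
  pos 7: 10011 XOR 11001 = 01010
  pos 8: 10100 XOR 11001 = 01101
  pos 9: 11011 XOR 11001 = 00010
  pos 12: 10000 XOR 11001 = 01001
  pos 13: 10010 XOR 11001 = 01011
Remainder (last 4 bits) = 1011. This is the CRC / FCS.

1011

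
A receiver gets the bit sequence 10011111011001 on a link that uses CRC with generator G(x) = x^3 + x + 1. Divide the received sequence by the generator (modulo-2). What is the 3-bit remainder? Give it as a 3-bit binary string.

Modulo-2 division of 10011111011001 by 1011:
  pos 0: 1001 XOR 1011 = 0010
  pos 2: 1011 XOR 1011 = 0000
  pos 6: 1101 XOR 1011 = 0110
  pos 7: 1101 XOR 1011 = 0110
  pos 8: 1100 XOR 1011 = 0111
  pos 9: 1110 XOR 1011 = 0101
  pos 10: 1011 XOR 1011 = 0000
Remainder = 000 (zero — the frame passes the CRC check).

000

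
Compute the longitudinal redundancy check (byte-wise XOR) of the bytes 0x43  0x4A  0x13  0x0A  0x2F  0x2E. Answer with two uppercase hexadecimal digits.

XOR the bytes together:
  start with 0x43
  0x43 ⊕ 0x4A = 0x09
  0x09 ⊕ 0x13 = 0x1A
  0x1A ⊕ 0x0A = 0x10
  0x10 ⊕ 0x2F = 0x3F
  0x3F ⊕ 0x2E = 0x11

11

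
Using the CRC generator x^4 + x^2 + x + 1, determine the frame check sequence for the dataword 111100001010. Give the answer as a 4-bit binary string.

Append 4 zeros: 1111000010100000. Divide by 10111 (XOR where the leading bit is 1):
  pos 0: 11110 XOR 10111 = 01001
  pos 1: 10010 XOR 10111 = 00101
  pos 3: 10100 XOR 10111 = 00011
  pos 6: 11101 XOR 10111 = 01010
  pos 7: 10100 XOR 10111 = 00011
  pos 10: 11000 XOR 10111 = 01111
  pos 11: 11110 XOR 10111 = 01001
Remainder (last 4 bits) = 1001. This is the CRC / FCS.

1001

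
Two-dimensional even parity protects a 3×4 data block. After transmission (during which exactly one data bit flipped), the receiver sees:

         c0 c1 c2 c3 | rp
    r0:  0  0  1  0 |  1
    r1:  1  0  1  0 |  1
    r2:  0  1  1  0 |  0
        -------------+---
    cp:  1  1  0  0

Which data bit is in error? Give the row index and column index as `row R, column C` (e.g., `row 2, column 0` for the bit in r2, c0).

Recompute each row's even parity and compare to rp:
  r0: data parity 1, sent rp 1 → ok
  r1: data parity 0, sent rp 1 → mismatch
  r2: data parity 0, sent rp 0 → ok
Recompute each column's even parity and compare to cp:
  c0: data parity 1, sent cp 1 → ok
  c1: data parity 1, sent cp 1 → ok
  c2: data parity 1, sent cp 0 → mismatch
  c3: data parity 0, sent cp 0 → ok
Exactly one row (r1) and one column (c2) fail → the flipped bit is at their intersection.

row 1, column 2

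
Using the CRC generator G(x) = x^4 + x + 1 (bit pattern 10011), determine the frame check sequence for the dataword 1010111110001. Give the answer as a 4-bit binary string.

Append 4 zeros: 10101111100010000. Divide by 10011 (XOR where the leading bit is 1):
  pos 0: 10101 XOR 10011 = 00110
  pos 2: 11011 XOR 10011 = 01000
  pos 3: 10001 XOR 10011 = 00010
  pos 6: 10100 XOR 10011 = 00111
  pos 8: 11101 XOR 10011 = 01110
  pos 9: 11100 XOR 10011 = 01111
  pos 10: 11110 XOR 10011 = 01101
  pos 11: 11010 XOR 10011 = 01001
  pos 12: 10010 XOR 10011 = 00001
Remainder (last 4 bits) = 0001. This is the CRC / FCS.

0001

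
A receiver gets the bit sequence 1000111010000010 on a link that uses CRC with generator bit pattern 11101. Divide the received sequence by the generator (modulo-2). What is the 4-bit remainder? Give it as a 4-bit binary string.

0000

Modulo-2 division of 1000111010000010 by 11101:
  pos 0: 10001 XOR 11101 = 01100
  pos 1: 11001 XOR 11101 = 00100
  pos 3: 10010 XOR 11101 = 01111
  pos 4: 11111 XOR 11101 = 00010
  pos 7: 10000 XOR 11101 = 01101
  pos 8: 11010 XOR 11101 = 00111
  pos 10: 11101 XOR 11101 = 00000
Remainder = 0000 (zero — the frame passes the CRC check).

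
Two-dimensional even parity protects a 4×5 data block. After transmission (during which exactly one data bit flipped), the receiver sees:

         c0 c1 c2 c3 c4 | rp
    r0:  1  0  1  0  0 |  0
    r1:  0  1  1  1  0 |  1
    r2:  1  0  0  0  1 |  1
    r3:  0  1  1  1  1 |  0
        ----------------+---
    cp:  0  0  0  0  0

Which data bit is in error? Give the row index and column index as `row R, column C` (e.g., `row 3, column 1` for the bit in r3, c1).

Recompute each row's even parity and compare to rp:
  r0: data parity 0, sent rp 0 → ok
  r1: data parity 1, sent rp 1 → ok
  r2: data parity 0, sent rp 1 → mismatch
  r3: data parity 0, sent rp 0 → ok
Recompute each column's even parity and compare to cp:
  c0: data parity 0, sent cp 0 → ok
  c1: data parity 0, sent cp 0 → ok
  c2: data parity 1, sent cp 0 → mismatch
  c3: data parity 0, sent cp 0 → ok
  c4: data parity 0, sent cp 0 → ok
Exactly one row (r2) and one column (c2) fail → the flipped bit is at their intersection.

row 2, column 2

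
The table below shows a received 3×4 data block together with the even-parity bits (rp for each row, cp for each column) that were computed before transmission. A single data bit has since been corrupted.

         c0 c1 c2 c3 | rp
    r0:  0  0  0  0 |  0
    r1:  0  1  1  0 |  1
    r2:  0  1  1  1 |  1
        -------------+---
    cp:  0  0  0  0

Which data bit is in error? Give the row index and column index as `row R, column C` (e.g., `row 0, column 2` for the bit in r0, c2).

Recompute each row's even parity and compare to rp:
  r0: data parity 0, sent rp 0 → ok
  r1: data parity 0, sent rp 1 → mismatch
  r2: data parity 1, sent rp 1 → ok
Recompute each column's even parity and compare to cp:
  c0: data parity 0, sent cp 0 → ok
  c1: data parity 0, sent cp 0 → ok
  c2: data parity 0, sent cp 0 → ok
  c3: data parity 1, sent cp 0 → mismatch
Exactly one row (r1) and one column (c3) fail → the flipped bit is at their intersection.

row 1, column 3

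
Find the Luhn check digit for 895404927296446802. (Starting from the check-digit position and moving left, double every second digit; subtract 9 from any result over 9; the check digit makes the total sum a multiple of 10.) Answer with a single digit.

Partial digits right→left: 2 0 8 6 4 4 6 9 2 7 2 9 4 0 4 5 9 8
Double every second digit counting from the check-digit position (so the 1st, 3rd, 5th, ... of the partial from the right).
  doubled (with −9 where >9): 4 7 8 3 4 4 8 8 9 → sum 55
  kept as-is: 0 6 4 9 7 9 0 5 8 → sum 48
Total = 55 + 48 = 103.
Check digit = (10 − (103 mod 10)) mod 10 = 7.

7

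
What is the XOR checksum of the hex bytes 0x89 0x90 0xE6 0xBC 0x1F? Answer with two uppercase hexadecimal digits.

5C

XOR the bytes together:
  start with 0x89
  0x89 ⊕ 0x90 = 0x19
  0x19 ⊕ 0xE6 = 0xFF
  0xFF ⊕ 0xBC = 0x43
  0x43 ⊕ 0x1F = 0x5C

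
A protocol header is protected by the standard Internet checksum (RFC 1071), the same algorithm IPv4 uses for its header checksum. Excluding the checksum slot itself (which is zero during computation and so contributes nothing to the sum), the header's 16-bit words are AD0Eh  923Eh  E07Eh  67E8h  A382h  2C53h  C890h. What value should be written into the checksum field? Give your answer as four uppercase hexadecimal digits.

One's-complement addition (fold any carry out of bit 15 back into bit 0):
  0xAD0E + 0x923E = 0x13F4C → wrap carry → 0x3F4D
  0x3F4D + 0xE07E = 0x11FCB → wrap carry → 0x1FCC
  0x1FCC + 0x67E8 = 0x087B4
  0x87B4 + 0xA382 = 0x12B36 → wrap carry → 0x2B37
  0x2B37 + 0x2C53 = 0x0578A
  0x578A + 0xC890 = 0x1201A → wrap carry → 0x201B
One's-complement sum = 0x201B.
Checksum = ~0x201B & 0xFFFF = 0xDFE4.

DFE4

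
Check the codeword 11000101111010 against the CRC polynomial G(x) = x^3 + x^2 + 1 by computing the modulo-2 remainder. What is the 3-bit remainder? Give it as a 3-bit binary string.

010

Modulo-2 division of 11000101111010 by 1101:
  pos 0: 1100 XOR 1101 = 0001
  pos 3: 1010 XOR 1101 = 0111
  pos 4: 1111 XOR 1101 = 0010
  pos 6: 1011 XOR 1101 = 0110
  pos 7: 1101 XOR 1101 = 0000
Remainder = 010 (nonzero — an error is detected).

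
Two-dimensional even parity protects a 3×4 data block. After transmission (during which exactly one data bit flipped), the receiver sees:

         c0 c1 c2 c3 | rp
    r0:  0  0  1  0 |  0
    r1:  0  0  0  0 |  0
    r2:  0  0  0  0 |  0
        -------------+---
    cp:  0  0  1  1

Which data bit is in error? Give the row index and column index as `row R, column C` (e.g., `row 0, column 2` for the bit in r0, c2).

row 0, column 3

Recompute each row's even parity and compare to rp:
  r0: data parity 1, sent rp 0 → mismatch
  r1: data parity 0, sent rp 0 → ok
  r2: data parity 0, sent rp 0 → ok
Recompute each column's even parity and compare to cp:
  c0: data parity 0, sent cp 0 → ok
  c1: data parity 0, sent cp 0 → ok
  c2: data parity 1, sent cp 1 → ok
  c3: data parity 0, sent cp 1 → mismatch
Exactly one row (r0) and one column (c3) fail → the flipped bit is at their intersection.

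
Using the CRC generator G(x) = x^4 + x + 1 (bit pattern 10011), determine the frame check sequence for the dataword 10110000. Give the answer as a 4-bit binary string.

0001

Append 4 zeros: 101100000000. Divide by 10011 (XOR where the leading bit is 1):
  pos 0: 10110 XOR 10011 = 00101
  pos 2: 10100 XOR 10011 = 00111
  pos 4: 11100 XOR 10011 = 01111
  pos 5: 11110 XOR 10011 = 01101
  pos 6: 11010 XOR 10011 = 01001
  pos 7: 10010 XOR 10011 = 00001
Remainder (last 4 bits) = 0001. This is the CRC / FCS.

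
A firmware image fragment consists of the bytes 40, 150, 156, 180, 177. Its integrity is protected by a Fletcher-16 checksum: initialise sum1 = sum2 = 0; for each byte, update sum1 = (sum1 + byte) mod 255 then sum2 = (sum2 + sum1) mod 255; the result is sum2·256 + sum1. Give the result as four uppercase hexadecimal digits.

Running sums (mod 255):
  after byte 0 (40): sum1=40, sum2=40
  after byte 1 (150): sum1=190, sum2=230
  after byte 2 (156): sum1=91, sum2=66
  after byte 3 (180): sum1=16, sum2=82
  after byte 4 (177): sum1=193, sum2=20
Checksum = sum2·256 + sum1 = 20·256 + 193 = 5313 = 0x14C1.

14C1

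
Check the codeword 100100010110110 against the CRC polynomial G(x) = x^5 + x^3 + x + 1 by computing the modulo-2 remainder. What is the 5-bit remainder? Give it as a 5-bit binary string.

Modulo-2 division of 100100010110110 by 101011:
  pos 0: 100100 XOR 101011 = 001111
  pos 2: 111101 XOR 101011 = 010110
  pos 3: 101100 XOR 101011 = 000111
  pos 6: 111110 XOR 101011 = 010101
  pos 7: 101011 XOR 101011 = 000000
Remainder = 00010 (nonzero — an error is detected).

00010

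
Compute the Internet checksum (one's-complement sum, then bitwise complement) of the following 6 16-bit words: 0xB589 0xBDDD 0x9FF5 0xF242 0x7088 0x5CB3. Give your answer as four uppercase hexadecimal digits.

One's-complement addition (fold any carry out of bit 15 back into bit 0):
  0xB589 + 0xBDDD = 0x17366 → wrap carry → 0x7367
  0x7367 + 0x9FF5 = 0x1135C → wrap carry → 0x135D
  0x135D + 0xF242 = 0x1059F → wrap carry → 0x05A0
  0x05A0 + 0x7088 = 0x07628
  0x7628 + 0x5CB3 = 0x0D2DB
One's-complement sum = 0xD2DB.
Checksum = ~0xD2DB & 0xFFFF = 0x2D24.

2D24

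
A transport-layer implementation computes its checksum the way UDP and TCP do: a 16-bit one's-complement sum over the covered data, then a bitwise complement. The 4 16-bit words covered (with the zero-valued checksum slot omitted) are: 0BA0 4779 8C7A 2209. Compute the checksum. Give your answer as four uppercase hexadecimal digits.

One's-complement addition (fold any carry out of bit 15 back into bit 0):
  0x0BA0 + 0x4779 = 0x05319
  0x5319 + 0x8C7A = 0x0DF93
  0xDF93 + 0x2209 = 0x1019C → wrap carry → 0x019D
One's-complement sum = 0x019D.
Checksum = ~0x019D & 0xFFFF = 0xFE62.

FE62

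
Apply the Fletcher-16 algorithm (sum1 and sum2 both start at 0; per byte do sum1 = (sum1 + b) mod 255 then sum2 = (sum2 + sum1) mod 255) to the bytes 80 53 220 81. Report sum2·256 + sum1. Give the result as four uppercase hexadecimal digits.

Running sums (mod 255):
  after byte 0 (80): sum1=80, sum2=80
  after byte 1 (53): sum1=133, sum2=213
  after byte 2 (220): sum1=98, sum2=56
  after byte 3 (81): sum1=179, sum2=235
Checksum = sum2·256 + sum1 = 235·256 + 179 = 60339 = 0xEBB3.

EBB3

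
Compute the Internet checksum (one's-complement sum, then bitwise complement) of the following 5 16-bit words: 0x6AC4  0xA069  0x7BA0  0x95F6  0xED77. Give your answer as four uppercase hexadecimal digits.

F5C2

One's-complement addition (fold any carry out of bit 15 back into bit 0):
  0x6AC4 + 0xA069 = 0x10B2D → wrap carry → 0x0B2E
  0x0B2E + 0x7BA0 = 0x086CE
  0x86CE + 0x95F6 = 0x11CC4 → wrap carry → 0x1CC5
  0x1CC5 + 0xED77 = 0x10A3C → wrap carry → 0x0A3D
One's-complement sum = 0x0A3D.
Checksum = ~0x0A3D & 0xFFFF = 0xF5C2.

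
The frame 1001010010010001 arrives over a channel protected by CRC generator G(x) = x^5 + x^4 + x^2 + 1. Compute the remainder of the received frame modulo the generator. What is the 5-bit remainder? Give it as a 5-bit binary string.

Modulo-2 division of 1001010010010001 by 110101:
  pos 0: 100101 XOR 110101 = 010000
  pos 1: 100000 XOR 110101 = 010101
  pos 2: 101010 XOR 110101 = 011111
  pos 3: 111111 XOR 110101 = 001010
  pos 5: 101000 XOR 110101 = 011101
  pos 6: 111011 XOR 110101 = 001110
  pos 8: 111000 XOR 110101 = 001101
  pos 10: 110101 XOR 110101 = 000000
Remainder = 00000 (zero — the frame passes the CRC check).

00000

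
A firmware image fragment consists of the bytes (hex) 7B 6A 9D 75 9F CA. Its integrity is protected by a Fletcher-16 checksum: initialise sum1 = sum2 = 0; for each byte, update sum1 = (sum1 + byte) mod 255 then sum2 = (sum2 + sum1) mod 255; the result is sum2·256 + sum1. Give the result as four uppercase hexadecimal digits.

D963

Running sums (mod 255):
  after byte 0 (7B): sum1=123, sum2=123
  after byte 1 (6A): sum1=229, sum2=97
  after byte 2 (9D): sum1=131, sum2=228
  after byte 3 (75): sum1=248, sum2=221
  after byte 4 (9F): sum1=152, sum2=118
  after byte 5 (CA): sum1=99, sum2=217
Checksum = sum2·256 + sum1 = 217·256 + 99 = 55651 = 0xD963.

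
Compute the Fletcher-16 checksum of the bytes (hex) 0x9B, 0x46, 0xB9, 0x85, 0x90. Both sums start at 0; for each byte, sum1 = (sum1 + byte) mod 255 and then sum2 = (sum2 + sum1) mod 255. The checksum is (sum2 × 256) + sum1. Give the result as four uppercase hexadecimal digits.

EBB1

Running sums (mod 255):
  after byte 0 (0x9B): sum1=155, sum2=155
  after byte 1 (0x46): sum1=225, sum2=125
  after byte 2 (0xB9): sum1=155, sum2=25
  after byte 3 (0x85): sum1=33, sum2=58
  after byte 4 (0x90): sum1=177, sum2=235
Checksum = sum2·256 + sum1 = 235·256 + 177 = 60337 = 0xEBB1.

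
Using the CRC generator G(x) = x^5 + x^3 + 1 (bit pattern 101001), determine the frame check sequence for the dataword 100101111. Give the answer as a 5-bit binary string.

Append 5 zeros: 10010111100000. Divide by 101001 (XOR where the leading bit is 1):
  pos 0: 100101 XOR 101001 = 001100
  pos 2: 110011 XOR 101001 = 011010
  pos 3: 110101 XOR 101001 = 011100
  pos 4: 111000 XOR 101001 = 010001
  pos 5: 100010 XOR 101001 = 001011
  pos 7: 101100 XOR 101001 = 000101
Remainder (last 5 bits) = 01010. This is the CRC / FCS.

01010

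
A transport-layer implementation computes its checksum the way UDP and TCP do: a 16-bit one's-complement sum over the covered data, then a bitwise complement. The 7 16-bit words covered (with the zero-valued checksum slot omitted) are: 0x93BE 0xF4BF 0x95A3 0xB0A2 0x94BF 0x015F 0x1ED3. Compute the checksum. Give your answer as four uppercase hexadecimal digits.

7C49

One's-complement addition (fold any carry out of bit 15 back into bit 0):
  0x93BE + 0xF4BF = 0x1887D → wrap carry → 0x887E
  0x887E + 0x95A3 = 0x11E21 → wrap carry → 0x1E22
  0x1E22 + 0xB0A2 = 0x0CEC4
  0xCEC4 + 0x94BF = 0x16383 → wrap carry → 0x6384
  0x6384 + 0x015F = 0x064E3
  0x64E3 + 0x1ED3 = 0x083B6
One's-complement sum = 0x83B6.
Checksum = ~0x83B6 & 0xFFFF = 0x7C49.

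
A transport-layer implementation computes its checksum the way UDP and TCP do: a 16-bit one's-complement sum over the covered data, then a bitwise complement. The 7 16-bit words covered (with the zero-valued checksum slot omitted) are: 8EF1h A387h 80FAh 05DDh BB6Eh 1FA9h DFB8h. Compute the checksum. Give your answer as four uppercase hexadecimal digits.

One's-complement addition (fold any carry out of bit 15 back into bit 0):
  0x8EF1 + 0xA387 = 0x13278 → wrap carry → 0x3279
  0x3279 + 0x80FA = 0x0B373
  0xB373 + 0x05DD = 0x0B950
  0xB950 + 0xBB6E = 0x174BE → wrap carry → 0x74BF
  0x74BF + 0x1FA9 = 0x09468
  0x9468 + 0xDFB8 = 0x17420 → wrap carry → 0x7421
One's-complement sum = 0x7421.
Checksum = ~0x7421 & 0xFFFF = 0x8BDE.

8BDE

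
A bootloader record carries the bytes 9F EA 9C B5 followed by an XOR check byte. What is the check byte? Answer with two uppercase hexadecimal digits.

XOR the bytes together:
  start with 0x9F
  0x9F ⊕ 0xEA = 0x75
  0x75 ⊕ 0x9C = 0xE9
  0xE9 ⊕ 0xB5 = 0x5C

5C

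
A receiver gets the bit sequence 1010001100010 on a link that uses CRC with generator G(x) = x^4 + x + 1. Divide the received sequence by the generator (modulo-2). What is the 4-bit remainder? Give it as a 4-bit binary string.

0000

Modulo-2 division of 1010001100010 by 10011:
  pos 0: 10100 XOR 10011 = 00111
  pos 2: 11101 XOR 10011 = 01110
  pos 3: 11101 XOR 10011 = 01110
  pos 4: 11100 XOR 10011 = 01111
  pos 5: 11110 XOR 10011 = 01101
  pos 6: 11010 XOR 10011 = 01001
  pos 7: 10011 XOR 10011 = 00000
Remainder = 0000 (zero — the frame passes the CRC check).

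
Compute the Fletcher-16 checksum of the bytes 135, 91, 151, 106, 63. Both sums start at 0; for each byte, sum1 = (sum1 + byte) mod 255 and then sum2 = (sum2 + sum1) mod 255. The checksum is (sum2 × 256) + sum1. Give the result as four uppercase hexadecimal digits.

Running sums (mod 255):
  after byte 0 (135): sum1=135, sum2=135
  after byte 1 (91): sum1=226, sum2=106
  after byte 2 (151): sum1=122, sum2=228
  after byte 3 (106): sum1=228, sum2=201
  after byte 4 (63): sum1=36, sum2=237
Checksum = sum2·256 + sum1 = 237·256 + 36 = 60708 = 0xED24.

ED24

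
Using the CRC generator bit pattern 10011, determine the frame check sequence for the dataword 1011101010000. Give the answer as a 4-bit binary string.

1011

Append 4 zeros: 10111010100000000. Divide by 10011 (XOR where the leading bit is 1):
  pos 0: 10111 XOR 10011 = 00100
  pos 2: 10001 XOR 10011 = 00010
  pos 5: 10010 XOR 10011 = 00001
  pos 9: 10000 XOR 10011 = 00011
  pos 12: 11000 XOR 10011 = 01011
Remainder (last 4 bits) = 1011. This is the CRC / FCS.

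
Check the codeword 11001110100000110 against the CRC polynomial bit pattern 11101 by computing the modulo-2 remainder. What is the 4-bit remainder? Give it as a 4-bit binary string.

0000

Modulo-2 division of 11001110100000110 by 11101:
  pos 0: 11001 XOR 11101 = 00100
  pos 2: 10011 XOR 11101 = 01110
  pos 3: 11100 XOR 11101 = 00001
  pos 7: 11000 XOR 11101 = 00101
  pos 9: 10100 XOR 11101 = 01001
  pos 10: 10011 XOR 11101 = 01110
  pos 11: 11101 XOR 11101 = 00000
Remainder = 0000 (zero — the frame passes the CRC check).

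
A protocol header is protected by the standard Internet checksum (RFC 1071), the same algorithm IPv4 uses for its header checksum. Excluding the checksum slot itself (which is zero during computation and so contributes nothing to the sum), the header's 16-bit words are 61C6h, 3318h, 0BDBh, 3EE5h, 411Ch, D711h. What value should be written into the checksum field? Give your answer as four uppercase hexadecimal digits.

0833

One's-complement addition (fold any carry out of bit 15 back into bit 0):
  0x61C6 + 0x3318 = 0x094DE
  0x94DE + 0x0BDB = 0x0A0B9
  0xA0B9 + 0x3EE5 = 0x0DF9E
  0xDF9E + 0x411C = 0x120BA → wrap carry → 0x20BB
  0x20BB + 0xD711 = 0x0F7CC
One's-complement sum = 0xF7CC.
Checksum = ~0xF7CC & 0xFFFF = 0x0833.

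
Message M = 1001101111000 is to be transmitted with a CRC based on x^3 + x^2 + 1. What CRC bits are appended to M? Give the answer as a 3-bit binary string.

Append 3 zeros: 1001101111000000. Divide by 1101 (XOR where the leading bit is 1):
  pos 0: 1001 XOR 1101 = 0100
  pos 1: 1001 XOR 1101 = 0100
  pos 2: 1000 XOR 1101 = 0101
  pos 3: 1011 XOR 1101 = 0110
  pos 4: 1101 XOR 1101 = 0000
  pos 8: 1100 XOR 1101 = 0001
  pos 11: 1000 XOR 1101 = 0101
  pos 12: 1010 XOR 1101 = 0111
Remainder (last 3 bits) = 111. This is the CRC / FCS.

111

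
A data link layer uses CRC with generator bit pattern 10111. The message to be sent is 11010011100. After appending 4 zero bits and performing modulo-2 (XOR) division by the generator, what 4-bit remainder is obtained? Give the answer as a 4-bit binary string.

0101

Append 4 zeros: 110100111000000. Divide by 10111 (XOR where the leading bit is 1):
  pos 0: 11010 XOR 10111 = 01101
  pos 1: 11010 XOR 10111 = 01101
  pos 2: 11011 XOR 10111 = 01100
  pos 3: 11001 XOR 10111 = 01110
  pos 4: 11101 XOR 10111 = 01010
  pos 5: 10100 XOR 10111 = 00011
  pos 8: 11000 XOR 10111 = 01111
  pos 9: 11110 XOR 10111 = 01001
  pos 10: 10010 XOR 10111 = 00101
Remainder (last 4 bits) = 0101. This is the CRC / FCS.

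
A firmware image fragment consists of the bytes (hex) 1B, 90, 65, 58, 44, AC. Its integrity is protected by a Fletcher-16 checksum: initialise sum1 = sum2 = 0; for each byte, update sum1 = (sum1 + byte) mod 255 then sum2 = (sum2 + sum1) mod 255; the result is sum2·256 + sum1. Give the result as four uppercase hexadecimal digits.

Running sums (mod 255):
  after byte 0 (1B): sum1=27, sum2=27
  after byte 1 (90): sum1=171, sum2=198
  after byte 2 (65): sum1=17, sum2=215
  after byte 3 (58): sum1=105, sum2=65
  after byte 4 (44): sum1=173, sum2=238
  after byte 5 (AC): sum1=90, sum2=73
Checksum = sum2·256 + sum1 = 73·256 + 90 = 18778 = 0x495A.

495A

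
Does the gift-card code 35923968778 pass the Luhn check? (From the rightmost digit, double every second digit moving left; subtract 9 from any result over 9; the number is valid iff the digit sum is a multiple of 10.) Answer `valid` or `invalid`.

invalid

From the right, keep odd positions and double even positions (subtract 9 from any doubled value over 9):
  doubled (positions 2,4,...): 5 7 9 4 1 → sum 26
  kept (positions 1,3,...): 8 7 6 3 9 3 → sum 36
Total = 62.
62 mod 10 = 2, so the number is invalid.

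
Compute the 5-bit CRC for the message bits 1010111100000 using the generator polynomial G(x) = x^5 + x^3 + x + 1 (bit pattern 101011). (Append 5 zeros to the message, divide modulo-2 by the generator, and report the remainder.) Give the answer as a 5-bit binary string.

Append 5 zeros: 101011110000000000. Divide by 101011 (XOR where the leading bit is 1):
  pos 0: 101011 XOR 101011 = 000000
  pos 6: 110000 XOR 101011 = 011011
  pos 7: 110110 XOR 101011 = 011101
  pos 8: 111010 XOR 101011 = 010001
  pos 9: 100010 XOR 101011 = 001001
  pos 11: 100100 XOR 101011 = 001111
Remainder (last 5 bits) = 11110. This is the CRC / FCS.

11110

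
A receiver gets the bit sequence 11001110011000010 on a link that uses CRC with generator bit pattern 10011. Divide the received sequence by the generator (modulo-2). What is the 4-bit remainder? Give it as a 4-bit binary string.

Modulo-2 division of 11001110011000010 by 10011:
  pos 0: 11001 XOR 10011 = 01010
  pos 1: 10101 XOR 10011 = 00110
  pos 3: 11010 XOR 10011 = 01001
  pos 4: 10010 XOR 10011 = 00001
  pos 8: 11100 XOR 10011 = 01111
  pos 9: 11110 XOR 10011 = 01101
  pos 10: 11010 XOR 10011 = 01001
  pos 11: 10011 XOR 10011 = 00000
Remainder = 0000 (zero — the frame passes the CRC check).

0000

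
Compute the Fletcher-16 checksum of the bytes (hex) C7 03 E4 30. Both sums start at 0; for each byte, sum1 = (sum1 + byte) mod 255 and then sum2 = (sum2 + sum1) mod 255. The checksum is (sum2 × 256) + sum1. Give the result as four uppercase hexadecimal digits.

Running sums (mod 255):
  after byte 0 (C7): sum1=199, sum2=199
  after byte 1 (03): sum1=202, sum2=146
  after byte 2 (E4): sum1=175, sum2=66
  after byte 3 (30): sum1=223, sum2=34
Checksum = sum2·256 + sum1 = 34·256 + 223 = 8927 = 0x22DF.

22DF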